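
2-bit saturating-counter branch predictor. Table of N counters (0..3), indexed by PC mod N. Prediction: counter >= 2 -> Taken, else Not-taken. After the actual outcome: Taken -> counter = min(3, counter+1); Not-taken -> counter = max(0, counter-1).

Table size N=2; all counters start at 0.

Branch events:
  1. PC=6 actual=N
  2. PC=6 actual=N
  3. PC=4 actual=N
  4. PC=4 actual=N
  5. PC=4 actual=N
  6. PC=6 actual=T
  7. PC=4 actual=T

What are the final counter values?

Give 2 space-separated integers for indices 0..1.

Answer: 2 0

Derivation:
Ev 1: PC=6 idx=0 pred=N actual=N -> ctr[0]=0
Ev 2: PC=6 idx=0 pred=N actual=N -> ctr[0]=0
Ev 3: PC=4 idx=0 pred=N actual=N -> ctr[0]=0
Ev 4: PC=4 idx=0 pred=N actual=N -> ctr[0]=0
Ev 5: PC=4 idx=0 pred=N actual=N -> ctr[0]=0
Ev 6: PC=6 idx=0 pred=N actual=T -> ctr[0]=1
Ev 7: PC=4 idx=0 pred=N actual=T -> ctr[0]=2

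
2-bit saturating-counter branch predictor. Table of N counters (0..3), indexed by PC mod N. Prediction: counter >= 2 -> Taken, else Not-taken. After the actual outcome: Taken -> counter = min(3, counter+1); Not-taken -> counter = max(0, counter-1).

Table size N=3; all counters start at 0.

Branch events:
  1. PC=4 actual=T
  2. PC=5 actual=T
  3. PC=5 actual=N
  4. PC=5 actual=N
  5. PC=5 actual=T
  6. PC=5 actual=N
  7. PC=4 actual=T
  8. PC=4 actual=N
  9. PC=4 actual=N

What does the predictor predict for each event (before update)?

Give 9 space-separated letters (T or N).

Ev 1: PC=4 idx=1 pred=N actual=T -> ctr[1]=1
Ev 2: PC=5 idx=2 pred=N actual=T -> ctr[2]=1
Ev 3: PC=5 idx=2 pred=N actual=N -> ctr[2]=0
Ev 4: PC=5 idx=2 pred=N actual=N -> ctr[2]=0
Ev 5: PC=5 idx=2 pred=N actual=T -> ctr[2]=1
Ev 6: PC=5 idx=2 pred=N actual=N -> ctr[2]=0
Ev 7: PC=4 idx=1 pred=N actual=T -> ctr[1]=2
Ev 8: PC=4 idx=1 pred=T actual=N -> ctr[1]=1
Ev 9: PC=4 idx=1 pred=N actual=N -> ctr[1]=0

Answer: N N N N N N N T N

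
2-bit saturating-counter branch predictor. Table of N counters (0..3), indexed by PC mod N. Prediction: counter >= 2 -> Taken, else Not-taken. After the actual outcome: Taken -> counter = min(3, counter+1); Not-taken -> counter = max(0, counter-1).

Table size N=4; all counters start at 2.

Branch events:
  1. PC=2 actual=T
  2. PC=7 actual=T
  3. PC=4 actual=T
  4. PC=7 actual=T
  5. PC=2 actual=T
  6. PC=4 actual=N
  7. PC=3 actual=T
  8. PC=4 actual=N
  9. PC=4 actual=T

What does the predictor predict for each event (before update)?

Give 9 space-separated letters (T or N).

Answer: T T T T T T T T N

Derivation:
Ev 1: PC=2 idx=2 pred=T actual=T -> ctr[2]=3
Ev 2: PC=7 idx=3 pred=T actual=T -> ctr[3]=3
Ev 3: PC=4 idx=0 pred=T actual=T -> ctr[0]=3
Ev 4: PC=7 idx=3 pred=T actual=T -> ctr[3]=3
Ev 5: PC=2 idx=2 pred=T actual=T -> ctr[2]=3
Ev 6: PC=4 idx=0 pred=T actual=N -> ctr[0]=2
Ev 7: PC=3 idx=3 pred=T actual=T -> ctr[3]=3
Ev 8: PC=4 idx=0 pred=T actual=N -> ctr[0]=1
Ev 9: PC=4 idx=0 pred=N actual=T -> ctr[0]=2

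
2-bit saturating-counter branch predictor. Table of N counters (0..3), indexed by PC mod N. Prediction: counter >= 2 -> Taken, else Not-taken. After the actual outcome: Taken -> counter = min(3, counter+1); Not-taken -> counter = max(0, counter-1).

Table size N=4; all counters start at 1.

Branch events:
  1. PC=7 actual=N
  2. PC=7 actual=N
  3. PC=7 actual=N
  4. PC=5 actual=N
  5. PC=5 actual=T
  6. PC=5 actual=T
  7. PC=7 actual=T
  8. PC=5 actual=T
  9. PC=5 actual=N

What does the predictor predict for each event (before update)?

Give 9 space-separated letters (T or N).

Answer: N N N N N N N T T

Derivation:
Ev 1: PC=7 idx=3 pred=N actual=N -> ctr[3]=0
Ev 2: PC=7 idx=3 pred=N actual=N -> ctr[3]=0
Ev 3: PC=7 idx=3 pred=N actual=N -> ctr[3]=0
Ev 4: PC=5 idx=1 pred=N actual=N -> ctr[1]=0
Ev 5: PC=5 idx=1 pred=N actual=T -> ctr[1]=1
Ev 6: PC=5 idx=1 pred=N actual=T -> ctr[1]=2
Ev 7: PC=7 idx=3 pred=N actual=T -> ctr[3]=1
Ev 8: PC=5 idx=1 pred=T actual=T -> ctr[1]=3
Ev 9: PC=5 idx=1 pred=T actual=N -> ctr[1]=2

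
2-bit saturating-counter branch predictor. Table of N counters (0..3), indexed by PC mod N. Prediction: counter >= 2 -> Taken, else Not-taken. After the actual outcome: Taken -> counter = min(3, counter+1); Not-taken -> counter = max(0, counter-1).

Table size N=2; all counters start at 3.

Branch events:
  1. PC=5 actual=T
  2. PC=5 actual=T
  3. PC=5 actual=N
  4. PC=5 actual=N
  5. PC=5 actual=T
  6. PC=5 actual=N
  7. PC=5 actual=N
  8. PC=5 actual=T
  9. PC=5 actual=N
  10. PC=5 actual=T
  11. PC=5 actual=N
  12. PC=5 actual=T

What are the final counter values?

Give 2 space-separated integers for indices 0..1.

Answer: 3 1

Derivation:
Ev 1: PC=5 idx=1 pred=T actual=T -> ctr[1]=3
Ev 2: PC=5 idx=1 pred=T actual=T -> ctr[1]=3
Ev 3: PC=5 idx=1 pred=T actual=N -> ctr[1]=2
Ev 4: PC=5 idx=1 pred=T actual=N -> ctr[1]=1
Ev 5: PC=5 idx=1 pred=N actual=T -> ctr[1]=2
Ev 6: PC=5 idx=1 pred=T actual=N -> ctr[1]=1
Ev 7: PC=5 idx=1 pred=N actual=N -> ctr[1]=0
Ev 8: PC=5 idx=1 pred=N actual=T -> ctr[1]=1
Ev 9: PC=5 idx=1 pred=N actual=N -> ctr[1]=0
Ev 10: PC=5 idx=1 pred=N actual=T -> ctr[1]=1
Ev 11: PC=5 idx=1 pred=N actual=N -> ctr[1]=0
Ev 12: PC=5 idx=1 pred=N actual=T -> ctr[1]=1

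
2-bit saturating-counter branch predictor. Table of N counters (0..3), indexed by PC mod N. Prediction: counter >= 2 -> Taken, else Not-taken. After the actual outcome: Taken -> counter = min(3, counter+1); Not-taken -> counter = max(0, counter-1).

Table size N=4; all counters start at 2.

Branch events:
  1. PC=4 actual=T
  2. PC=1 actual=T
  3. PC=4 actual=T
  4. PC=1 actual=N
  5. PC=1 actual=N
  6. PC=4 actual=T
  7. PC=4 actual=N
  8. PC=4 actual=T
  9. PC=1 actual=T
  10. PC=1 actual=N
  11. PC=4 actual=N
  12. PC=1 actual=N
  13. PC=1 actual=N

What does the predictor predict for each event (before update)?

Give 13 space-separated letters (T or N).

Answer: T T T T T T T T N T T N N

Derivation:
Ev 1: PC=4 idx=0 pred=T actual=T -> ctr[0]=3
Ev 2: PC=1 idx=1 pred=T actual=T -> ctr[1]=3
Ev 3: PC=4 idx=0 pred=T actual=T -> ctr[0]=3
Ev 4: PC=1 idx=1 pred=T actual=N -> ctr[1]=2
Ev 5: PC=1 idx=1 pred=T actual=N -> ctr[1]=1
Ev 6: PC=4 idx=0 pred=T actual=T -> ctr[0]=3
Ev 7: PC=4 idx=0 pred=T actual=N -> ctr[0]=2
Ev 8: PC=4 idx=0 pred=T actual=T -> ctr[0]=3
Ev 9: PC=1 idx=1 pred=N actual=T -> ctr[1]=2
Ev 10: PC=1 idx=1 pred=T actual=N -> ctr[1]=1
Ev 11: PC=4 idx=0 pred=T actual=N -> ctr[0]=2
Ev 12: PC=1 idx=1 pred=N actual=N -> ctr[1]=0
Ev 13: PC=1 idx=1 pred=N actual=N -> ctr[1]=0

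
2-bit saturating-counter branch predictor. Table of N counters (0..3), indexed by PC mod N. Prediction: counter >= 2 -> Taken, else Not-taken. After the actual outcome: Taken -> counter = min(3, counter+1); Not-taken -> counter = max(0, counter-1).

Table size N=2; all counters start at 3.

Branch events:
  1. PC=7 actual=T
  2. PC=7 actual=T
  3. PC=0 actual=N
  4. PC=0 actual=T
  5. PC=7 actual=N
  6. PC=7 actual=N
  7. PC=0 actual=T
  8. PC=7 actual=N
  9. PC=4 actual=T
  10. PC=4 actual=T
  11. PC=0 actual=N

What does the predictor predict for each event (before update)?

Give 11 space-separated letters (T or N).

Answer: T T T T T T T N T T T

Derivation:
Ev 1: PC=7 idx=1 pred=T actual=T -> ctr[1]=3
Ev 2: PC=7 idx=1 pred=T actual=T -> ctr[1]=3
Ev 3: PC=0 idx=0 pred=T actual=N -> ctr[0]=2
Ev 4: PC=0 idx=0 pred=T actual=T -> ctr[0]=3
Ev 5: PC=7 idx=1 pred=T actual=N -> ctr[1]=2
Ev 6: PC=7 idx=1 pred=T actual=N -> ctr[1]=1
Ev 7: PC=0 idx=0 pred=T actual=T -> ctr[0]=3
Ev 8: PC=7 idx=1 pred=N actual=N -> ctr[1]=0
Ev 9: PC=4 idx=0 pred=T actual=T -> ctr[0]=3
Ev 10: PC=4 idx=0 pred=T actual=T -> ctr[0]=3
Ev 11: PC=0 idx=0 pred=T actual=N -> ctr[0]=2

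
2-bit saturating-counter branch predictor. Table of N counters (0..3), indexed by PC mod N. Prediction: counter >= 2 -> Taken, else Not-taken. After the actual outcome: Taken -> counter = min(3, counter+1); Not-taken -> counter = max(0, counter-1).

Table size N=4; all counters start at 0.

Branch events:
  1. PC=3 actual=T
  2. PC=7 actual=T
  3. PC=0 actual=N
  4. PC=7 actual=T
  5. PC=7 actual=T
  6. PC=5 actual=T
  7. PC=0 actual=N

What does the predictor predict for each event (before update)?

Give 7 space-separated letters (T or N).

Answer: N N N T T N N

Derivation:
Ev 1: PC=3 idx=3 pred=N actual=T -> ctr[3]=1
Ev 2: PC=7 idx=3 pred=N actual=T -> ctr[3]=2
Ev 3: PC=0 idx=0 pred=N actual=N -> ctr[0]=0
Ev 4: PC=7 idx=3 pred=T actual=T -> ctr[3]=3
Ev 5: PC=7 idx=3 pred=T actual=T -> ctr[3]=3
Ev 6: PC=5 idx=1 pred=N actual=T -> ctr[1]=1
Ev 7: PC=0 idx=0 pred=N actual=N -> ctr[0]=0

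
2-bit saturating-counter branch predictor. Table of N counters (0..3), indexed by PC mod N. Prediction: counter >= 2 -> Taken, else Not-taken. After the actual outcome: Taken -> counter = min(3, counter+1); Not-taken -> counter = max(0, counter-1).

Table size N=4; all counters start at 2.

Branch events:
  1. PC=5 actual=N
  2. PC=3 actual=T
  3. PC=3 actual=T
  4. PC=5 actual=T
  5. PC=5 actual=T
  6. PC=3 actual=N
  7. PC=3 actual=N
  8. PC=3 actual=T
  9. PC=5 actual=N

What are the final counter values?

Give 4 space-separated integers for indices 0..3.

Answer: 2 2 2 2

Derivation:
Ev 1: PC=5 idx=1 pred=T actual=N -> ctr[1]=1
Ev 2: PC=3 idx=3 pred=T actual=T -> ctr[3]=3
Ev 3: PC=3 idx=3 pred=T actual=T -> ctr[3]=3
Ev 4: PC=5 idx=1 pred=N actual=T -> ctr[1]=2
Ev 5: PC=5 idx=1 pred=T actual=T -> ctr[1]=3
Ev 6: PC=3 idx=3 pred=T actual=N -> ctr[3]=2
Ev 7: PC=3 idx=3 pred=T actual=N -> ctr[3]=1
Ev 8: PC=3 idx=3 pred=N actual=T -> ctr[3]=2
Ev 9: PC=5 idx=1 pred=T actual=N -> ctr[1]=2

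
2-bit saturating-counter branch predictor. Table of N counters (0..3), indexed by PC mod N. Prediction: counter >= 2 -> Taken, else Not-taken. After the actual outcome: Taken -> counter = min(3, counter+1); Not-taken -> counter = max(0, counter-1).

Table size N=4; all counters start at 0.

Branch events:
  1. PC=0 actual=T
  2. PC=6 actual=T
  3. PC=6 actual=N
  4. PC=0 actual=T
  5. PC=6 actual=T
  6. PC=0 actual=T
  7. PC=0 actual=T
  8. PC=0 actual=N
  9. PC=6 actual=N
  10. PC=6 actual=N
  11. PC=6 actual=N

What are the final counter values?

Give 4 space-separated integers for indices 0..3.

Answer: 2 0 0 0

Derivation:
Ev 1: PC=0 idx=0 pred=N actual=T -> ctr[0]=1
Ev 2: PC=6 idx=2 pred=N actual=T -> ctr[2]=1
Ev 3: PC=6 idx=2 pred=N actual=N -> ctr[2]=0
Ev 4: PC=0 idx=0 pred=N actual=T -> ctr[0]=2
Ev 5: PC=6 idx=2 pred=N actual=T -> ctr[2]=1
Ev 6: PC=0 idx=0 pred=T actual=T -> ctr[0]=3
Ev 7: PC=0 idx=0 pred=T actual=T -> ctr[0]=3
Ev 8: PC=0 idx=0 pred=T actual=N -> ctr[0]=2
Ev 9: PC=6 idx=2 pred=N actual=N -> ctr[2]=0
Ev 10: PC=6 idx=2 pred=N actual=N -> ctr[2]=0
Ev 11: PC=6 idx=2 pred=N actual=N -> ctr[2]=0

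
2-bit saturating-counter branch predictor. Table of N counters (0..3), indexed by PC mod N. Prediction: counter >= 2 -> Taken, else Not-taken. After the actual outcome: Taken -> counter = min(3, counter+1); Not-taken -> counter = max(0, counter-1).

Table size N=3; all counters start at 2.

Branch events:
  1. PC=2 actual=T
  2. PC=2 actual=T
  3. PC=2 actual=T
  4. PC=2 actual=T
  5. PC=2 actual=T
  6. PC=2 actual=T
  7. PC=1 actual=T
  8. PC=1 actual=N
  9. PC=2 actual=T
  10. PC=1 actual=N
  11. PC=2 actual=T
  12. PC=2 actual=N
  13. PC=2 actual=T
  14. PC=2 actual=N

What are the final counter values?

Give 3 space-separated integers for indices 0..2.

Ev 1: PC=2 idx=2 pred=T actual=T -> ctr[2]=3
Ev 2: PC=2 idx=2 pred=T actual=T -> ctr[2]=3
Ev 3: PC=2 idx=2 pred=T actual=T -> ctr[2]=3
Ev 4: PC=2 idx=2 pred=T actual=T -> ctr[2]=3
Ev 5: PC=2 idx=2 pred=T actual=T -> ctr[2]=3
Ev 6: PC=2 idx=2 pred=T actual=T -> ctr[2]=3
Ev 7: PC=1 idx=1 pred=T actual=T -> ctr[1]=3
Ev 8: PC=1 idx=1 pred=T actual=N -> ctr[1]=2
Ev 9: PC=2 idx=2 pred=T actual=T -> ctr[2]=3
Ev 10: PC=1 idx=1 pred=T actual=N -> ctr[1]=1
Ev 11: PC=2 idx=2 pred=T actual=T -> ctr[2]=3
Ev 12: PC=2 idx=2 pred=T actual=N -> ctr[2]=2
Ev 13: PC=2 idx=2 pred=T actual=T -> ctr[2]=3
Ev 14: PC=2 idx=2 pred=T actual=N -> ctr[2]=2

Answer: 2 1 2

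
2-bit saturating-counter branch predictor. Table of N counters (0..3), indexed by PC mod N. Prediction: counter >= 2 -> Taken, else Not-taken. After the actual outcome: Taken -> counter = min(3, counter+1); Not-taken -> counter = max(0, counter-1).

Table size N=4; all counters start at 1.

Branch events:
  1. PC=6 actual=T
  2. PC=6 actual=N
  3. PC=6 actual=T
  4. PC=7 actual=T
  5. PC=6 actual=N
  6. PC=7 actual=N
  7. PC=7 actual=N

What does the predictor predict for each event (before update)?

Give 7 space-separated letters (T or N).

Answer: N T N N T T N

Derivation:
Ev 1: PC=6 idx=2 pred=N actual=T -> ctr[2]=2
Ev 2: PC=6 idx=2 pred=T actual=N -> ctr[2]=1
Ev 3: PC=6 idx=2 pred=N actual=T -> ctr[2]=2
Ev 4: PC=7 idx=3 pred=N actual=T -> ctr[3]=2
Ev 5: PC=6 idx=2 pred=T actual=N -> ctr[2]=1
Ev 6: PC=7 idx=3 pred=T actual=N -> ctr[3]=1
Ev 7: PC=7 idx=3 pred=N actual=N -> ctr[3]=0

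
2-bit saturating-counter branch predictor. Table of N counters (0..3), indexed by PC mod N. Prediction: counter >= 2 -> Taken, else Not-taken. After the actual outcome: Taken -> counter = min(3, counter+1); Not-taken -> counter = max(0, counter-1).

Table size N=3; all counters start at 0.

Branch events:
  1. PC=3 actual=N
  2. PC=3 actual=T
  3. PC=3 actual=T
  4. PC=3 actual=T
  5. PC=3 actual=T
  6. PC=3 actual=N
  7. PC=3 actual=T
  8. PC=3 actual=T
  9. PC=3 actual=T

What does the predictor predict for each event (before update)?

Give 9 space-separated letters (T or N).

Answer: N N N T T T T T T

Derivation:
Ev 1: PC=3 idx=0 pred=N actual=N -> ctr[0]=0
Ev 2: PC=3 idx=0 pred=N actual=T -> ctr[0]=1
Ev 3: PC=3 idx=0 pred=N actual=T -> ctr[0]=2
Ev 4: PC=3 idx=0 pred=T actual=T -> ctr[0]=3
Ev 5: PC=3 idx=0 pred=T actual=T -> ctr[0]=3
Ev 6: PC=3 idx=0 pred=T actual=N -> ctr[0]=2
Ev 7: PC=3 idx=0 pred=T actual=T -> ctr[0]=3
Ev 8: PC=3 idx=0 pred=T actual=T -> ctr[0]=3
Ev 9: PC=3 idx=0 pred=T actual=T -> ctr[0]=3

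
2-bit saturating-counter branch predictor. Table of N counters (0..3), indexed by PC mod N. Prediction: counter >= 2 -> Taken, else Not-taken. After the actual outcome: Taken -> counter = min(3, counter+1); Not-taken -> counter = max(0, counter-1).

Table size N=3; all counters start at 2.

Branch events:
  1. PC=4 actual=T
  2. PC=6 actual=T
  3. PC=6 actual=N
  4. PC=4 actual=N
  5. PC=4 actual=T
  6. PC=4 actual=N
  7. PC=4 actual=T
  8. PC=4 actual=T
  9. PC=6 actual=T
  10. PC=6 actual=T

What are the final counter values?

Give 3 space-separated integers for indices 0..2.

Ev 1: PC=4 idx=1 pred=T actual=T -> ctr[1]=3
Ev 2: PC=6 idx=0 pred=T actual=T -> ctr[0]=3
Ev 3: PC=6 idx=0 pred=T actual=N -> ctr[0]=2
Ev 4: PC=4 idx=1 pred=T actual=N -> ctr[1]=2
Ev 5: PC=4 idx=1 pred=T actual=T -> ctr[1]=3
Ev 6: PC=4 idx=1 pred=T actual=N -> ctr[1]=2
Ev 7: PC=4 idx=1 pred=T actual=T -> ctr[1]=3
Ev 8: PC=4 idx=1 pred=T actual=T -> ctr[1]=3
Ev 9: PC=6 idx=0 pred=T actual=T -> ctr[0]=3
Ev 10: PC=6 idx=0 pred=T actual=T -> ctr[0]=3

Answer: 3 3 2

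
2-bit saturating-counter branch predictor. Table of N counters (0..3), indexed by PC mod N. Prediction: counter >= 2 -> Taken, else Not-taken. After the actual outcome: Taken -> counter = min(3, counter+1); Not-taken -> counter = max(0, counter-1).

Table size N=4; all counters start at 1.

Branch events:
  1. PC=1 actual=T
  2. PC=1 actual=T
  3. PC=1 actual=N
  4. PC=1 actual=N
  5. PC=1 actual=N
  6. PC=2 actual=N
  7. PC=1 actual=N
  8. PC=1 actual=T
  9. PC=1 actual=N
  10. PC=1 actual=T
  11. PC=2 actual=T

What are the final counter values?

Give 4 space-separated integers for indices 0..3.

Ev 1: PC=1 idx=1 pred=N actual=T -> ctr[1]=2
Ev 2: PC=1 idx=1 pred=T actual=T -> ctr[1]=3
Ev 3: PC=1 idx=1 pred=T actual=N -> ctr[1]=2
Ev 4: PC=1 idx=1 pred=T actual=N -> ctr[1]=1
Ev 5: PC=1 idx=1 pred=N actual=N -> ctr[1]=0
Ev 6: PC=2 idx=2 pred=N actual=N -> ctr[2]=0
Ev 7: PC=1 idx=1 pred=N actual=N -> ctr[1]=0
Ev 8: PC=1 idx=1 pred=N actual=T -> ctr[1]=1
Ev 9: PC=1 idx=1 pred=N actual=N -> ctr[1]=0
Ev 10: PC=1 idx=1 pred=N actual=T -> ctr[1]=1
Ev 11: PC=2 idx=2 pred=N actual=T -> ctr[2]=1

Answer: 1 1 1 1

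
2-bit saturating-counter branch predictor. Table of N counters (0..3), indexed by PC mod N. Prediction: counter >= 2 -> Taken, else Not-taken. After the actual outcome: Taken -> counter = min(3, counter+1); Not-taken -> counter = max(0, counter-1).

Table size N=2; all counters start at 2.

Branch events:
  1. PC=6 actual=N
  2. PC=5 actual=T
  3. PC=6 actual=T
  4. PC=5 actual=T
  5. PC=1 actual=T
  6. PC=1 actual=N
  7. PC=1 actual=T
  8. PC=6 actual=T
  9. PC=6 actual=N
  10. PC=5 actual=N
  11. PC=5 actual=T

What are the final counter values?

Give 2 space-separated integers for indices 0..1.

Answer: 2 3

Derivation:
Ev 1: PC=6 idx=0 pred=T actual=N -> ctr[0]=1
Ev 2: PC=5 idx=1 pred=T actual=T -> ctr[1]=3
Ev 3: PC=6 idx=0 pred=N actual=T -> ctr[0]=2
Ev 4: PC=5 idx=1 pred=T actual=T -> ctr[1]=3
Ev 5: PC=1 idx=1 pred=T actual=T -> ctr[1]=3
Ev 6: PC=1 idx=1 pred=T actual=N -> ctr[1]=2
Ev 7: PC=1 idx=1 pred=T actual=T -> ctr[1]=3
Ev 8: PC=6 idx=0 pred=T actual=T -> ctr[0]=3
Ev 9: PC=6 idx=0 pred=T actual=N -> ctr[0]=2
Ev 10: PC=5 idx=1 pred=T actual=N -> ctr[1]=2
Ev 11: PC=5 idx=1 pred=T actual=T -> ctr[1]=3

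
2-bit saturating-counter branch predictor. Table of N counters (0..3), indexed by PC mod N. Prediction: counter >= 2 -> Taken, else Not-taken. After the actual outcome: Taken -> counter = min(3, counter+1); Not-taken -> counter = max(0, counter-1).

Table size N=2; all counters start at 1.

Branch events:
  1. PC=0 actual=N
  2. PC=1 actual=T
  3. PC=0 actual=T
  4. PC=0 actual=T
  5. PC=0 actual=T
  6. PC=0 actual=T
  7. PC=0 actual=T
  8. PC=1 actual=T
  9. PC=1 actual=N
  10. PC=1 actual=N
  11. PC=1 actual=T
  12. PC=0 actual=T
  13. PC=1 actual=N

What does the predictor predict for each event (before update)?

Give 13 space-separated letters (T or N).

Ev 1: PC=0 idx=0 pred=N actual=N -> ctr[0]=0
Ev 2: PC=1 idx=1 pred=N actual=T -> ctr[1]=2
Ev 3: PC=0 idx=0 pred=N actual=T -> ctr[0]=1
Ev 4: PC=0 idx=0 pred=N actual=T -> ctr[0]=2
Ev 5: PC=0 idx=0 pred=T actual=T -> ctr[0]=3
Ev 6: PC=0 idx=0 pred=T actual=T -> ctr[0]=3
Ev 7: PC=0 idx=0 pred=T actual=T -> ctr[0]=3
Ev 8: PC=1 idx=1 pred=T actual=T -> ctr[1]=3
Ev 9: PC=1 idx=1 pred=T actual=N -> ctr[1]=2
Ev 10: PC=1 idx=1 pred=T actual=N -> ctr[1]=1
Ev 11: PC=1 idx=1 pred=N actual=T -> ctr[1]=2
Ev 12: PC=0 idx=0 pred=T actual=T -> ctr[0]=3
Ev 13: PC=1 idx=1 pred=T actual=N -> ctr[1]=1

Answer: N N N N T T T T T T N T T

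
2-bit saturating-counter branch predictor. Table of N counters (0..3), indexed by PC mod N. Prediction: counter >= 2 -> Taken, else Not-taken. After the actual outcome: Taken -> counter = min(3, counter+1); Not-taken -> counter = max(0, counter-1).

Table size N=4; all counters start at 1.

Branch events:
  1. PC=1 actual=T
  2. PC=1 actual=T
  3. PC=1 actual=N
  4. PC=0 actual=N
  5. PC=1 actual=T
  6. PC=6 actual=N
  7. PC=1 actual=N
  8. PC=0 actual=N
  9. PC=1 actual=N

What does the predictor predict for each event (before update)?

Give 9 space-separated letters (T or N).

Ev 1: PC=1 idx=1 pred=N actual=T -> ctr[1]=2
Ev 2: PC=1 idx=1 pred=T actual=T -> ctr[1]=3
Ev 3: PC=1 idx=1 pred=T actual=N -> ctr[1]=2
Ev 4: PC=0 idx=0 pred=N actual=N -> ctr[0]=0
Ev 5: PC=1 idx=1 pred=T actual=T -> ctr[1]=3
Ev 6: PC=6 idx=2 pred=N actual=N -> ctr[2]=0
Ev 7: PC=1 idx=1 pred=T actual=N -> ctr[1]=2
Ev 8: PC=0 idx=0 pred=N actual=N -> ctr[0]=0
Ev 9: PC=1 idx=1 pred=T actual=N -> ctr[1]=1

Answer: N T T N T N T N T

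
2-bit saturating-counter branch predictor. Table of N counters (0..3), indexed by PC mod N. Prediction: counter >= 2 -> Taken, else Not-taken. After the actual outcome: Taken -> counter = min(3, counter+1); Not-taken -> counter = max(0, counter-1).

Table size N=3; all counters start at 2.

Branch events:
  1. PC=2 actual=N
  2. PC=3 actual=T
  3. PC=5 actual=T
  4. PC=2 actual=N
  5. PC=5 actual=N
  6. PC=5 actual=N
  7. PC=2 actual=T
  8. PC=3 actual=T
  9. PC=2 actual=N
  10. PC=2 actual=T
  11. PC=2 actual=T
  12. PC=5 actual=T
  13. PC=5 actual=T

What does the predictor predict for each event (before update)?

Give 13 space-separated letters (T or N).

Answer: T T N T N N N T N N N T T

Derivation:
Ev 1: PC=2 idx=2 pred=T actual=N -> ctr[2]=1
Ev 2: PC=3 idx=0 pred=T actual=T -> ctr[0]=3
Ev 3: PC=5 idx=2 pred=N actual=T -> ctr[2]=2
Ev 4: PC=2 idx=2 pred=T actual=N -> ctr[2]=1
Ev 5: PC=5 idx=2 pred=N actual=N -> ctr[2]=0
Ev 6: PC=5 idx=2 pred=N actual=N -> ctr[2]=0
Ev 7: PC=2 idx=2 pred=N actual=T -> ctr[2]=1
Ev 8: PC=3 idx=0 pred=T actual=T -> ctr[0]=3
Ev 9: PC=2 idx=2 pred=N actual=N -> ctr[2]=0
Ev 10: PC=2 idx=2 pred=N actual=T -> ctr[2]=1
Ev 11: PC=2 idx=2 pred=N actual=T -> ctr[2]=2
Ev 12: PC=5 idx=2 pred=T actual=T -> ctr[2]=3
Ev 13: PC=5 idx=2 pred=T actual=T -> ctr[2]=3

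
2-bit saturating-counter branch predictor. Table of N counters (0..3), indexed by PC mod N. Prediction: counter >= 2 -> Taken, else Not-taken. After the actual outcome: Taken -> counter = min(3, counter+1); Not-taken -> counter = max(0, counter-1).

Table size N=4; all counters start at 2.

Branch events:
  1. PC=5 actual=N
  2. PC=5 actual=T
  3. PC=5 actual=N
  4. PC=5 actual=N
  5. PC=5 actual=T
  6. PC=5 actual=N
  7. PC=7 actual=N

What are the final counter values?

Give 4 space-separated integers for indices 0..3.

Answer: 2 0 2 1

Derivation:
Ev 1: PC=5 idx=1 pred=T actual=N -> ctr[1]=1
Ev 2: PC=5 idx=1 pred=N actual=T -> ctr[1]=2
Ev 3: PC=5 idx=1 pred=T actual=N -> ctr[1]=1
Ev 4: PC=5 idx=1 pred=N actual=N -> ctr[1]=0
Ev 5: PC=5 idx=1 pred=N actual=T -> ctr[1]=1
Ev 6: PC=5 idx=1 pred=N actual=N -> ctr[1]=0
Ev 7: PC=7 idx=3 pred=T actual=N -> ctr[3]=1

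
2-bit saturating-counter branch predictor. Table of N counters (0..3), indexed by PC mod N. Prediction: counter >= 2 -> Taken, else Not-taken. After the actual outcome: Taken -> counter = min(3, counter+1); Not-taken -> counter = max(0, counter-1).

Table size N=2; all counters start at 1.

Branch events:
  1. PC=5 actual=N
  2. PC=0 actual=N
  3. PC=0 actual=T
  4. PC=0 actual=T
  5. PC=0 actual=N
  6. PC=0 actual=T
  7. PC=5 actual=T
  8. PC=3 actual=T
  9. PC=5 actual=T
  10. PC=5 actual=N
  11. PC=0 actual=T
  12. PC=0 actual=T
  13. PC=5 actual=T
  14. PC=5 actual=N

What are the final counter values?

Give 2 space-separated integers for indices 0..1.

Answer: 3 2

Derivation:
Ev 1: PC=5 idx=1 pred=N actual=N -> ctr[1]=0
Ev 2: PC=0 idx=0 pred=N actual=N -> ctr[0]=0
Ev 3: PC=0 idx=0 pred=N actual=T -> ctr[0]=1
Ev 4: PC=0 idx=0 pred=N actual=T -> ctr[0]=2
Ev 5: PC=0 idx=0 pred=T actual=N -> ctr[0]=1
Ev 6: PC=0 idx=0 pred=N actual=T -> ctr[0]=2
Ev 7: PC=5 idx=1 pred=N actual=T -> ctr[1]=1
Ev 8: PC=3 idx=1 pred=N actual=T -> ctr[1]=2
Ev 9: PC=5 idx=1 pred=T actual=T -> ctr[1]=3
Ev 10: PC=5 idx=1 pred=T actual=N -> ctr[1]=2
Ev 11: PC=0 idx=0 pred=T actual=T -> ctr[0]=3
Ev 12: PC=0 idx=0 pred=T actual=T -> ctr[0]=3
Ev 13: PC=5 idx=1 pred=T actual=T -> ctr[1]=3
Ev 14: PC=5 idx=1 pred=T actual=N -> ctr[1]=2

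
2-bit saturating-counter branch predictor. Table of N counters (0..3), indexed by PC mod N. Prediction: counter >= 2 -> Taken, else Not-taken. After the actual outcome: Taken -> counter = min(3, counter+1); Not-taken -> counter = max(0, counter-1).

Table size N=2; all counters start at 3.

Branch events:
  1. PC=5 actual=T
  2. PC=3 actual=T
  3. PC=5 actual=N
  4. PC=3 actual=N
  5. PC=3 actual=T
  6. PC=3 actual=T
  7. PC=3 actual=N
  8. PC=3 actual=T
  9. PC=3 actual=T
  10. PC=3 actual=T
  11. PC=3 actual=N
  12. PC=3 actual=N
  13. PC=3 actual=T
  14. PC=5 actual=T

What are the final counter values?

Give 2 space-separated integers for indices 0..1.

Answer: 3 3

Derivation:
Ev 1: PC=5 idx=1 pred=T actual=T -> ctr[1]=3
Ev 2: PC=3 idx=1 pred=T actual=T -> ctr[1]=3
Ev 3: PC=5 idx=1 pred=T actual=N -> ctr[1]=2
Ev 4: PC=3 idx=1 pred=T actual=N -> ctr[1]=1
Ev 5: PC=3 idx=1 pred=N actual=T -> ctr[1]=2
Ev 6: PC=3 idx=1 pred=T actual=T -> ctr[1]=3
Ev 7: PC=3 idx=1 pred=T actual=N -> ctr[1]=2
Ev 8: PC=3 idx=1 pred=T actual=T -> ctr[1]=3
Ev 9: PC=3 idx=1 pred=T actual=T -> ctr[1]=3
Ev 10: PC=3 idx=1 pred=T actual=T -> ctr[1]=3
Ev 11: PC=3 idx=1 pred=T actual=N -> ctr[1]=2
Ev 12: PC=3 idx=1 pred=T actual=N -> ctr[1]=1
Ev 13: PC=3 idx=1 pred=N actual=T -> ctr[1]=2
Ev 14: PC=5 idx=1 pred=T actual=T -> ctr[1]=3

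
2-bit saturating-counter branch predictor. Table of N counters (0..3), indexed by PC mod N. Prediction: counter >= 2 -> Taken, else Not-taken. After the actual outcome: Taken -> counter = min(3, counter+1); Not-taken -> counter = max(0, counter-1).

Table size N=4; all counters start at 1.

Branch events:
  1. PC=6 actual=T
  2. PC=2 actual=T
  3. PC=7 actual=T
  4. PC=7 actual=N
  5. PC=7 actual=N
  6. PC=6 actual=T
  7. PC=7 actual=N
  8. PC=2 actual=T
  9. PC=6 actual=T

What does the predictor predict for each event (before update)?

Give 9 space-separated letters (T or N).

Ev 1: PC=6 idx=2 pred=N actual=T -> ctr[2]=2
Ev 2: PC=2 idx=2 pred=T actual=T -> ctr[2]=3
Ev 3: PC=7 idx=3 pred=N actual=T -> ctr[3]=2
Ev 4: PC=7 idx=3 pred=T actual=N -> ctr[3]=1
Ev 5: PC=7 idx=3 pred=N actual=N -> ctr[3]=0
Ev 6: PC=6 idx=2 pred=T actual=T -> ctr[2]=3
Ev 7: PC=7 idx=3 pred=N actual=N -> ctr[3]=0
Ev 8: PC=2 idx=2 pred=T actual=T -> ctr[2]=3
Ev 9: PC=6 idx=2 pred=T actual=T -> ctr[2]=3

Answer: N T N T N T N T T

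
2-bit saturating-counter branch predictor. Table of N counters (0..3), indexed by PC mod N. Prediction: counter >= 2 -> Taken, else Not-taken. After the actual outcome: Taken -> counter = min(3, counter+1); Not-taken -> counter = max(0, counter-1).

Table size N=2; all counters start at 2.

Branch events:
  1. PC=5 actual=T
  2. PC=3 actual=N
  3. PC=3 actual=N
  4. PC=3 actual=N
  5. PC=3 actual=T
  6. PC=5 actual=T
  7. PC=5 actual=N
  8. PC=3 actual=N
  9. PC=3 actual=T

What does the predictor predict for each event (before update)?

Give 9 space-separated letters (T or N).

Answer: T T T N N N T N N

Derivation:
Ev 1: PC=5 idx=1 pred=T actual=T -> ctr[1]=3
Ev 2: PC=3 idx=1 pred=T actual=N -> ctr[1]=2
Ev 3: PC=3 idx=1 pred=T actual=N -> ctr[1]=1
Ev 4: PC=3 idx=1 pred=N actual=N -> ctr[1]=0
Ev 5: PC=3 idx=1 pred=N actual=T -> ctr[1]=1
Ev 6: PC=5 idx=1 pred=N actual=T -> ctr[1]=2
Ev 7: PC=5 idx=1 pred=T actual=N -> ctr[1]=1
Ev 8: PC=3 idx=1 pred=N actual=N -> ctr[1]=0
Ev 9: PC=3 idx=1 pred=N actual=T -> ctr[1]=1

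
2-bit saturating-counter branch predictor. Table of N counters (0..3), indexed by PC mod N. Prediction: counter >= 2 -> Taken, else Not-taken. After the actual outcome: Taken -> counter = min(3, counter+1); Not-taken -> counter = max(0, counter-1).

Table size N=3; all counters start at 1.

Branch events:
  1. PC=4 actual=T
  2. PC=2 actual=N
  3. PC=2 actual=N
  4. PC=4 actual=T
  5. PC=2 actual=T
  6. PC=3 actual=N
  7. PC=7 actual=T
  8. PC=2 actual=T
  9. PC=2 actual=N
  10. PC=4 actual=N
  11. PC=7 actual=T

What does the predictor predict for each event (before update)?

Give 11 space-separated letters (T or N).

Answer: N N N T N N T N T T T

Derivation:
Ev 1: PC=4 idx=1 pred=N actual=T -> ctr[1]=2
Ev 2: PC=2 idx=2 pred=N actual=N -> ctr[2]=0
Ev 3: PC=2 idx=2 pred=N actual=N -> ctr[2]=0
Ev 4: PC=4 idx=1 pred=T actual=T -> ctr[1]=3
Ev 5: PC=2 idx=2 pred=N actual=T -> ctr[2]=1
Ev 6: PC=3 idx=0 pred=N actual=N -> ctr[0]=0
Ev 7: PC=7 idx=1 pred=T actual=T -> ctr[1]=3
Ev 8: PC=2 idx=2 pred=N actual=T -> ctr[2]=2
Ev 9: PC=2 idx=2 pred=T actual=N -> ctr[2]=1
Ev 10: PC=4 idx=1 pred=T actual=N -> ctr[1]=2
Ev 11: PC=7 idx=1 pred=T actual=T -> ctr[1]=3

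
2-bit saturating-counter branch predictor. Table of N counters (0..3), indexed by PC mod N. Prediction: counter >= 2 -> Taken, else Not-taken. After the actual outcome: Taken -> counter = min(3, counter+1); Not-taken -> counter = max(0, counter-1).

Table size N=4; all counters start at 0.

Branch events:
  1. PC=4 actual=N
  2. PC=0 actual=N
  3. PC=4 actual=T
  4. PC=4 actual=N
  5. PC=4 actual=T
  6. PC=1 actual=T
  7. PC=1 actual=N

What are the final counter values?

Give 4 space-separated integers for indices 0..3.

Ev 1: PC=4 idx=0 pred=N actual=N -> ctr[0]=0
Ev 2: PC=0 idx=0 pred=N actual=N -> ctr[0]=0
Ev 3: PC=4 idx=0 pred=N actual=T -> ctr[0]=1
Ev 4: PC=4 idx=0 pred=N actual=N -> ctr[0]=0
Ev 5: PC=4 idx=0 pred=N actual=T -> ctr[0]=1
Ev 6: PC=1 idx=1 pred=N actual=T -> ctr[1]=1
Ev 7: PC=1 idx=1 pred=N actual=N -> ctr[1]=0

Answer: 1 0 0 0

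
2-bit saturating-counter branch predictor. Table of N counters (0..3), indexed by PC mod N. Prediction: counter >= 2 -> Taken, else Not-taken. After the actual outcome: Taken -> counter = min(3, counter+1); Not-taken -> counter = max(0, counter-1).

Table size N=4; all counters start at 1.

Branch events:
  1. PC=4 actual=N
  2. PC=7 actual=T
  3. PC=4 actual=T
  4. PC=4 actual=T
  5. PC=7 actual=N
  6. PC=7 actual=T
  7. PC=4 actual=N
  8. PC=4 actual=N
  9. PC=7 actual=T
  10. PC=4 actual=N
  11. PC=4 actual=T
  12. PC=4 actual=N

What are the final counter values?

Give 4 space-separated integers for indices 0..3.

Ev 1: PC=4 idx=0 pred=N actual=N -> ctr[0]=0
Ev 2: PC=7 idx=3 pred=N actual=T -> ctr[3]=2
Ev 3: PC=4 idx=0 pred=N actual=T -> ctr[0]=1
Ev 4: PC=4 idx=0 pred=N actual=T -> ctr[0]=2
Ev 5: PC=7 idx=3 pred=T actual=N -> ctr[3]=1
Ev 6: PC=7 idx=3 pred=N actual=T -> ctr[3]=2
Ev 7: PC=4 idx=0 pred=T actual=N -> ctr[0]=1
Ev 8: PC=4 idx=0 pred=N actual=N -> ctr[0]=0
Ev 9: PC=7 idx=3 pred=T actual=T -> ctr[3]=3
Ev 10: PC=4 idx=0 pred=N actual=N -> ctr[0]=0
Ev 11: PC=4 idx=0 pred=N actual=T -> ctr[0]=1
Ev 12: PC=4 idx=0 pred=N actual=N -> ctr[0]=0

Answer: 0 1 1 3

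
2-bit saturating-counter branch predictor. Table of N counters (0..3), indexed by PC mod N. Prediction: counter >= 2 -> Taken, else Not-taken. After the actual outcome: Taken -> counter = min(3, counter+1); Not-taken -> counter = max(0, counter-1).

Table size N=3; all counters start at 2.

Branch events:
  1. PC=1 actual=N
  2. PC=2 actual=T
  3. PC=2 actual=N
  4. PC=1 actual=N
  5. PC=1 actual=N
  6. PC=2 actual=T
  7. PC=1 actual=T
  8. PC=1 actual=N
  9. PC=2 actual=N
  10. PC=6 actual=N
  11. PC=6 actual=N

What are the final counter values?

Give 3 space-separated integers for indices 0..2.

Ev 1: PC=1 idx=1 pred=T actual=N -> ctr[1]=1
Ev 2: PC=2 idx=2 pred=T actual=T -> ctr[2]=3
Ev 3: PC=2 idx=2 pred=T actual=N -> ctr[2]=2
Ev 4: PC=1 idx=1 pred=N actual=N -> ctr[1]=0
Ev 5: PC=1 idx=1 pred=N actual=N -> ctr[1]=0
Ev 6: PC=2 idx=2 pred=T actual=T -> ctr[2]=3
Ev 7: PC=1 idx=1 pred=N actual=T -> ctr[1]=1
Ev 8: PC=1 idx=1 pred=N actual=N -> ctr[1]=0
Ev 9: PC=2 idx=2 pred=T actual=N -> ctr[2]=2
Ev 10: PC=6 idx=0 pred=T actual=N -> ctr[0]=1
Ev 11: PC=6 idx=0 pred=N actual=N -> ctr[0]=0

Answer: 0 0 2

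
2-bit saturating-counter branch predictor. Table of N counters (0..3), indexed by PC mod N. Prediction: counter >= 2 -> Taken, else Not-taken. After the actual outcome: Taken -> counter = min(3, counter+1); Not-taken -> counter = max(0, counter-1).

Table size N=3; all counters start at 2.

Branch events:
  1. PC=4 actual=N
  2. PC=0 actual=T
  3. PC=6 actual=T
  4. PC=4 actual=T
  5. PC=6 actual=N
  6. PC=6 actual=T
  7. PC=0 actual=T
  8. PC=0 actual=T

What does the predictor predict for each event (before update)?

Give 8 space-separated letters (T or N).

Ev 1: PC=4 idx=1 pred=T actual=N -> ctr[1]=1
Ev 2: PC=0 idx=0 pred=T actual=T -> ctr[0]=3
Ev 3: PC=6 idx=0 pred=T actual=T -> ctr[0]=3
Ev 4: PC=4 idx=1 pred=N actual=T -> ctr[1]=2
Ev 5: PC=6 idx=0 pred=T actual=N -> ctr[0]=2
Ev 6: PC=6 idx=0 pred=T actual=T -> ctr[0]=3
Ev 7: PC=0 idx=0 pred=T actual=T -> ctr[0]=3
Ev 8: PC=0 idx=0 pred=T actual=T -> ctr[0]=3

Answer: T T T N T T T T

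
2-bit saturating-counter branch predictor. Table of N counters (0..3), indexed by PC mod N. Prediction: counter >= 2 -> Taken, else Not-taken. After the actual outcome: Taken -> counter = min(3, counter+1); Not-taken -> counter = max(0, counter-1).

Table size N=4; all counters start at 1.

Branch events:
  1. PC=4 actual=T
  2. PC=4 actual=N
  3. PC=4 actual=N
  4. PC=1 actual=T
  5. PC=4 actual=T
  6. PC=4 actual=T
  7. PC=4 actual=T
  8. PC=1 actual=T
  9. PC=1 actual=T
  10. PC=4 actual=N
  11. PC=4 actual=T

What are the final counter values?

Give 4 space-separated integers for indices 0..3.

Ev 1: PC=4 idx=0 pred=N actual=T -> ctr[0]=2
Ev 2: PC=4 idx=0 pred=T actual=N -> ctr[0]=1
Ev 3: PC=4 idx=0 pred=N actual=N -> ctr[0]=0
Ev 4: PC=1 idx=1 pred=N actual=T -> ctr[1]=2
Ev 5: PC=4 idx=0 pred=N actual=T -> ctr[0]=1
Ev 6: PC=4 idx=0 pred=N actual=T -> ctr[0]=2
Ev 7: PC=4 idx=0 pred=T actual=T -> ctr[0]=3
Ev 8: PC=1 idx=1 pred=T actual=T -> ctr[1]=3
Ev 9: PC=1 idx=1 pred=T actual=T -> ctr[1]=3
Ev 10: PC=4 idx=0 pred=T actual=N -> ctr[0]=2
Ev 11: PC=4 idx=0 pred=T actual=T -> ctr[0]=3

Answer: 3 3 1 1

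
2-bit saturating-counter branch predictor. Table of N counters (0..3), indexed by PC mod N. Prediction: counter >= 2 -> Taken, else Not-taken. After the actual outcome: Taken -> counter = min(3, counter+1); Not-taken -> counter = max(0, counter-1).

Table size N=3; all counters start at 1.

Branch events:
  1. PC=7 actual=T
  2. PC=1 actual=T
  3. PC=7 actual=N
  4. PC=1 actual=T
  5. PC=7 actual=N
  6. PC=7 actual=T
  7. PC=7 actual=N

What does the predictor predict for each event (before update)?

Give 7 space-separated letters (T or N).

Answer: N T T T T T T

Derivation:
Ev 1: PC=7 idx=1 pred=N actual=T -> ctr[1]=2
Ev 2: PC=1 idx=1 pred=T actual=T -> ctr[1]=3
Ev 3: PC=7 idx=1 pred=T actual=N -> ctr[1]=2
Ev 4: PC=1 idx=1 pred=T actual=T -> ctr[1]=3
Ev 5: PC=7 idx=1 pred=T actual=N -> ctr[1]=2
Ev 6: PC=7 idx=1 pred=T actual=T -> ctr[1]=3
Ev 7: PC=7 idx=1 pred=T actual=N -> ctr[1]=2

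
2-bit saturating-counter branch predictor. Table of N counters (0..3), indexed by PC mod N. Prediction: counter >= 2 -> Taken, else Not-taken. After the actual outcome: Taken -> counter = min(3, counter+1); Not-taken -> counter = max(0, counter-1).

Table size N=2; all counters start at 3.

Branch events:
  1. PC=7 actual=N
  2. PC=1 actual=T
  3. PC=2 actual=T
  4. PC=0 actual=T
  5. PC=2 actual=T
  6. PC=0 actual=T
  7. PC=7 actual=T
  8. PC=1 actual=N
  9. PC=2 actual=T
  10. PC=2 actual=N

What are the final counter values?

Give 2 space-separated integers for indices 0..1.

Answer: 2 2

Derivation:
Ev 1: PC=7 idx=1 pred=T actual=N -> ctr[1]=2
Ev 2: PC=1 idx=1 pred=T actual=T -> ctr[1]=3
Ev 3: PC=2 idx=0 pred=T actual=T -> ctr[0]=3
Ev 4: PC=0 idx=0 pred=T actual=T -> ctr[0]=3
Ev 5: PC=2 idx=0 pred=T actual=T -> ctr[0]=3
Ev 6: PC=0 idx=0 pred=T actual=T -> ctr[0]=3
Ev 7: PC=7 idx=1 pred=T actual=T -> ctr[1]=3
Ev 8: PC=1 idx=1 pred=T actual=N -> ctr[1]=2
Ev 9: PC=2 idx=0 pred=T actual=T -> ctr[0]=3
Ev 10: PC=2 idx=0 pred=T actual=N -> ctr[0]=2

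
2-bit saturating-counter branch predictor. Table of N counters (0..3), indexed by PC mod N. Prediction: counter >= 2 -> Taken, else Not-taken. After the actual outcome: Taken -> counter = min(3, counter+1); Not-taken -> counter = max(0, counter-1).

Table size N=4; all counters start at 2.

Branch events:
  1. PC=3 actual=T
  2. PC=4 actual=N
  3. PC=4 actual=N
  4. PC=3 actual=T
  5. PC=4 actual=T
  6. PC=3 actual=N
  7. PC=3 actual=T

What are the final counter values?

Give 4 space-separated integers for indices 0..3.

Ev 1: PC=3 idx=3 pred=T actual=T -> ctr[3]=3
Ev 2: PC=4 idx=0 pred=T actual=N -> ctr[0]=1
Ev 3: PC=4 idx=0 pred=N actual=N -> ctr[0]=0
Ev 4: PC=3 idx=3 pred=T actual=T -> ctr[3]=3
Ev 5: PC=4 idx=0 pred=N actual=T -> ctr[0]=1
Ev 6: PC=3 idx=3 pred=T actual=N -> ctr[3]=2
Ev 7: PC=3 idx=3 pred=T actual=T -> ctr[3]=3

Answer: 1 2 2 3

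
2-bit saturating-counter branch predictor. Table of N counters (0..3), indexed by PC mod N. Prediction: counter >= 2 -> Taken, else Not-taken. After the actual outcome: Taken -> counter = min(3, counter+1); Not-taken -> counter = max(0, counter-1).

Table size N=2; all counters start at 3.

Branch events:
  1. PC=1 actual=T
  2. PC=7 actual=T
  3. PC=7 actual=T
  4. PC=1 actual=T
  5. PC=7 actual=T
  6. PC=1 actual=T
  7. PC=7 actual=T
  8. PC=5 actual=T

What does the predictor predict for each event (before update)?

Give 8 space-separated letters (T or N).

Answer: T T T T T T T T

Derivation:
Ev 1: PC=1 idx=1 pred=T actual=T -> ctr[1]=3
Ev 2: PC=7 idx=1 pred=T actual=T -> ctr[1]=3
Ev 3: PC=7 idx=1 pred=T actual=T -> ctr[1]=3
Ev 4: PC=1 idx=1 pred=T actual=T -> ctr[1]=3
Ev 5: PC=7 idx=1 pred=T actual=T -> ctr[1]=3
Ev 6: PC=1 idx=1 pred=T actual=T -> ctr[1]=3
Ev 7: PC=7 idx=1 pred=T actual=T -> ctr[1]=3
Ev 8: PC=5 idx=1 pred=T actual=T -> ctr[1]=3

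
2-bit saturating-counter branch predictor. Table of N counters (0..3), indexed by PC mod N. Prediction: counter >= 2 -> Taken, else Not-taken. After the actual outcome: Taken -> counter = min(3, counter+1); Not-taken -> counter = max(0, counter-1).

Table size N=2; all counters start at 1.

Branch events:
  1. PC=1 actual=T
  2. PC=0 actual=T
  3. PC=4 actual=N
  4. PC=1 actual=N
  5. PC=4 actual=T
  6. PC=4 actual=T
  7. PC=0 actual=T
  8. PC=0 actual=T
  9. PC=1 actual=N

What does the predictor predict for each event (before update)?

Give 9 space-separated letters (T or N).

Ev 1: PC=1 idx=1 pred=N actual=T -> ctr[1]=2
Ev 2: PC=0 idx=0 pred=N actual=T -> ctr[0]=2
Ev 3: PC=4 idx=0 pred=T actual=N -> ctr[0]=1
Ev 4: PC=1 idx=1 pred=T actual=N -> ctr[1]=1
Ev 5: PC=4 idx=0 pred=N actual=T -> ctr[0]=2
Ev 6: PC=4 idx=0 pred=T actual=T -> ctr[0]=3
Ev 7: PC=0 idx=0 pred=T actual=T -> ctr[0]=3
Ev 8: PC=0 idx=0 pred=T actual=T -> ctr[0]=3
Ev 9: PC=1 idx=1 pred=N actual=N -> ctr[1]=0

Answer: N N T T N T T T N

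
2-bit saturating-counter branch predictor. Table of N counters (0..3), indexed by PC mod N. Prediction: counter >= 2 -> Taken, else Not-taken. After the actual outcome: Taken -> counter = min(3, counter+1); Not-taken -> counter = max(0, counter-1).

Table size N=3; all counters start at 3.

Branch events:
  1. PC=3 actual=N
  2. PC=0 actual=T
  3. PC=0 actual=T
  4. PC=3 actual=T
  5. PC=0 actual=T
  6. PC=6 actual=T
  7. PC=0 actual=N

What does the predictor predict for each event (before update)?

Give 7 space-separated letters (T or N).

Answer: T T T T T T T

Derivation:
Ev 1: PC=3 idx=0 pred=T actual=N -> ctr[0]=2
Ev 2: PC=0 idx=0 pred=T actual=T -> ctr[0]=3
Ev 3: PC=0 idx=0 pred=T actual=T -> ctr[0]=3
Ev 4: PC=3 idx=0 pred=T actual=T -> ctr[0]=3
Ev 5: PC=0 idx=0 pred=T actual=T -> ctr[0]=3
Ev 6: PC=6 idx=0 pred=T actual=T -> ctr[0]=3
Ev 7: PC=0 idx=0 pred=T actual=N -> ctr[0]=2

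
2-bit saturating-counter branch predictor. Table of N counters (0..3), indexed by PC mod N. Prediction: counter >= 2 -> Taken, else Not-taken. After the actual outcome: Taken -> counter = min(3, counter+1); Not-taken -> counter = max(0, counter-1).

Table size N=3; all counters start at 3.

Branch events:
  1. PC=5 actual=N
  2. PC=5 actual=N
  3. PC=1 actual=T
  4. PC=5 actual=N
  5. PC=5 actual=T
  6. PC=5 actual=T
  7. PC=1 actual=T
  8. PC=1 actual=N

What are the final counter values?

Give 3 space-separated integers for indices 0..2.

Ev 1: PC=5 idx=2 pred=T actual=N -> ctr[2]=2
Ev 2: PC=5 idx=2 pred=T actual=N -> ctr[2]=1
Ev 3: PC=1 idx=1 pred=T actual=T -> ctr[1]=3
Ev 4: PC=5 idx=2 pred=N actual=N -> ctr[2]=0
Ev 5: PC=5 idx=2 pred=N actual=T -> ctr[2]=1
Ev 6: PC=5 idx=2 pred=N actual=T -> ctr[2]=2
Ev 7: PC=1 idx=1 pred=T actual=T -> ctr[1]=3
Ev 8: PC=1 idx=1 pred=T actual=N -> ctr[1]=2

Answer: 3 2 2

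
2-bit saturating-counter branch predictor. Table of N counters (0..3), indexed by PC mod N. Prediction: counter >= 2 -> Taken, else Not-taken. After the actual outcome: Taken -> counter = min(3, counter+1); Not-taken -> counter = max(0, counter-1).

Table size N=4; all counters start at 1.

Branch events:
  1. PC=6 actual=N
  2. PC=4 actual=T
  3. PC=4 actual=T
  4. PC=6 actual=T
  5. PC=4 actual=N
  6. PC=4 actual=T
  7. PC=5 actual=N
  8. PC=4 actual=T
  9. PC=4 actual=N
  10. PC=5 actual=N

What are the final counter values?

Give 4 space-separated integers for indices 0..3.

Ev 1: PC=6 idx=2 pred=N actual=N -> ctr[2]=0
Ev 2: PC=4 idx=0 pred=N actual=T -> ctr[0]=2
Ev 3: PC=4 idx=0 pred=T actual=T -> ctr[0]=3
Ev 4: PC=6 idx=2 pred=N actual=T -> ctr[2]=1
Ev 5: PC=4 idx=0 pred=T actual=N -> ctr[0]=2
Ev 6: PC=4 idx=0 pred=T actual=T -> ctr[0]=3
Ev 7: PC=5 idx=1 pred=N actual=N -> ctr[1]=0
Ev 8: PC=4 idx=0 pred=T actual=T -> ctr[0]=3
Ev 9: PC=4 idx=0 pred=T actual=N -> ctr[0]=2
Ev 10: PC=5 idx=1 pred=N actual=N -> ctr[1]=0

Answer: 2 0 1 1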